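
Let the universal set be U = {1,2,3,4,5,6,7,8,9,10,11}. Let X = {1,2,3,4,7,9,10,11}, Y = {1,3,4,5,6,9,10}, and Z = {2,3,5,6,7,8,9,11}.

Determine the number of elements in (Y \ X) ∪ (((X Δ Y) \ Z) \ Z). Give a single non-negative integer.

Y \ X = {5,6}
X Δ Y = {2,5,6,7,11}
(X Δ Y) \ Z = {}
((X Δ Y) \ Z) \ Z = {}
(Y \ X) ∪ (((X Δ Y) \ Z) \ Z) = {5,6}
|(Y \ X) ∪ (((X Δ Y) \ Z) \ Z)| = 2

2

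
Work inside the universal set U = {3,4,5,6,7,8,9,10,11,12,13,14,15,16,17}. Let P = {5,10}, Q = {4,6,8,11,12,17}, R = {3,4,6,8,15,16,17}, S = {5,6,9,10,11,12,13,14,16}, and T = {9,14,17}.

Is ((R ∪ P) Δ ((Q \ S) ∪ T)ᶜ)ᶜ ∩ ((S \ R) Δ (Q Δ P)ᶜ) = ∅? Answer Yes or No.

R ∪ P = {3,4,5,6,8,10,15,16,17}
Q \ S = {4,8,17}
(Q \ S) ∪ T = {4,8,9,14,17}
((Q \ S) ∪ T)ᶜ = {3,5,6,7,10,11,12,13,15,16}
(R ∪ P) Δ ((Q \ S) ∪ T)ᶜ = {4,7,8,11,12,13,17}
((R ∪ P) Δ ((Q \ S) ∪ T)ᶜ)ᶜ = {3,5,6,9,10,14,15,16}
S \ R = {5,9,10,11,12,13,14}
Q Δ P = {4,5,6,8,10,11,12,17}
(Q Δ P)ᶜ = {3,7,9,13,14,15,16}
(S \ R) Δ (Q Δ P)ᶜ = {3,5,7,10,11,12,15,16}
3 lies in both, so they are not disjoint.

No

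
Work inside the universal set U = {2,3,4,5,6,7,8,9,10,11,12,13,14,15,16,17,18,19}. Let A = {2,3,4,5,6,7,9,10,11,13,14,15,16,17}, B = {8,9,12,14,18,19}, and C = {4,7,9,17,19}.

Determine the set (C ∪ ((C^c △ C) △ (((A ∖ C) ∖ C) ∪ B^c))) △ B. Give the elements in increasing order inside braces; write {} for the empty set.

{4,7,14,17}

C^c = {2,3,5,6,8,10,11,12,13,14,15,16,18}
C^c △ C = {2,3,4,5,6,7,8,9,10,11,12,13,14,15,16,17,18,19}
A ∖ C = {2,3,5,6,10,11,13,14,15,16}
(A ∖ C) ∖ C = {2,3,5,6,10,11,13,14,15,16}
B^c = {2,3,4,5,6,7,10,11,13,15,16,17}
((A ∖ C) ∖ C) ∪ B^c = {2,3,4,5,6,7,10,11,13,14,15,16,17}
(C^c △ C) △ (((A ∖ C) ∖ C) ∪ B^c) = {8,9,12,18,19}
C ∪ ((C^c △ C) △ (((A ∖ C) ∖ C) ∪ B^c)) = {4,7,8,9,12,17,18,19}
(C ∪ ((C^c △ C) △ (((A ∖ C) ∖ C) ∪ B^c))) △ B = {4,7,14,17}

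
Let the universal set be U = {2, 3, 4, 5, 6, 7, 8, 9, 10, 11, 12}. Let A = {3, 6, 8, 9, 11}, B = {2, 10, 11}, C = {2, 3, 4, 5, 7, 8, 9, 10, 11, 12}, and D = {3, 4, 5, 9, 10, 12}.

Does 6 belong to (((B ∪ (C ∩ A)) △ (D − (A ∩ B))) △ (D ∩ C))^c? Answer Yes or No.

Yes

6 ∉ C and 6 ∈ A, so 6 ∉ C ∩ A
6 ∉ B and 6 ∉ (C ∩ A), so 6 ∉ B ∪ (C ∩ A)
6 ∈ A and 6 ∉ B, so 6 ∉ A ∩ B
6 ∉ D and 6 ∉ (A ∩ B), so 6 ∉ D − (A ∩ B)
6 ∉ (B ∪ (C ∩ A)) and 6 ∉ (D − (A ∩ B)), so 6 ∉ (B ∪ (C ∩ A)) △ (D − (A ∩ B))
6 ∉ D and 6 ∉ C, so 6 ∉ D ∩ C
6 ∉ ((B ∪ (C ∩ A)) △ (D − (A ∩ B))) and 6 ∉ (D ∩ C), so 6 ∉ ((B ∪ (C ∩ A)) △ (D − (A ∩ B))) △ (D ∩ C)
6 ∈ (((B ∪ (C ∩ A)) △ (D − (A ∩ B))) △ (D ∩ C))^c since 6 ∉ (((B ∪ (C ∩ A)) △ (D − (A ∩ B))) △ (D ∩ C))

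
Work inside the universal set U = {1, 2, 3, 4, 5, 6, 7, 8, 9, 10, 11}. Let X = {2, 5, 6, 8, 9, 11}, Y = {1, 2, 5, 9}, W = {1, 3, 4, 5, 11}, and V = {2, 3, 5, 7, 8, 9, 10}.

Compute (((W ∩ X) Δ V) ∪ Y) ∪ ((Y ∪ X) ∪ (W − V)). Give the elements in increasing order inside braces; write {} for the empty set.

W ∩ X = {5, 11}
(W ∩ X) Δ V = {2, 3, 7, 8, 9, 10, 11}
((W ∩ X) Δ V) ∪ Y = {1, 2, 3, 5, 7, 8, 9, 10, 11}
Y ∪ X = {1, 2, 5, 6, 8, 9, 11}
W − V = {1, 4, 11}
(Y ∪ X) ∪ (W − V) = {1, 2, 4, 5, 6, 8, 9, 11}
(((W ∩ X) Δ V) ∪ Y) ∪ ((Y ∪ X) ∪ (W − V)) = {1, 2, 3, 4, 5, 6, 7, 8, 9, 10, 11}

{1, 2, 3, 4, 5, 6, 7, 8, 9, 10, 11}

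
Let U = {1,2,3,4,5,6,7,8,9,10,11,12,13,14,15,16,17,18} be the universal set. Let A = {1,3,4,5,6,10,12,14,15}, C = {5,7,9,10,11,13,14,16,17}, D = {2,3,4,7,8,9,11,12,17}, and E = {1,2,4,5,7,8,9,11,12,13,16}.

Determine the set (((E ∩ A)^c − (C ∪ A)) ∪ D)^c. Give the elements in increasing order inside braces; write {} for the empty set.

{1,5,6,10,13,14,15,16}

E ∩ A = {1,4,5,12}
(E ∩ A)^c = {2,3,6,7,8,9,10,11,13,14,15,16,17,18}
C ∪ A = {1,3,4,5,6,7,9,10,11,12,13,14,15,16,17}
(E ∩ A)^c − (C ∪ A) = {2,8,18}
((E ∩ A)^c − (C ∪ A)) ∪ D = {2,3,4,7,8,9,11,12,17,18}
(((E ∩ A)^c − (C ∪ A)) ∪ D)^c = {1,5,6,10,13,14,15,16}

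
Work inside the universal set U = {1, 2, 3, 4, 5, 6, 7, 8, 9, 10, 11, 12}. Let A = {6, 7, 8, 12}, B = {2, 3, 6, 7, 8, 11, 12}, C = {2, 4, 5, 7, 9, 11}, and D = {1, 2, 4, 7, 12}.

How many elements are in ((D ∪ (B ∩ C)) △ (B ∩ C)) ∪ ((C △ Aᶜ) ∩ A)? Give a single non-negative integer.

B ∩ C = {2, 7, 11}
D ∪ (B ∩ C) = {1, 2, 4, 7, 11, 12}
(D ∪ (B ∩ C)) △ (B ∩ C) = {1, 4, 12}
Aᶜ = {1, 2, 3, 4, 5, 9, 10, 11}
C △ Aᶜ = {1, 3, 7, 10}
(C △ Aᶜ) ∩ A = {7}
((D ∪ (B ∩ C)) △ (B ∩ C)) ∪ ((C △ Aᶜ) ∩ A) = {1, 4, 7, 12}
|((D ∪ (B ∩ C)) △ (B ∩ C)) ∪ ((C △ Aᶜ) ∩ A)| = 4

4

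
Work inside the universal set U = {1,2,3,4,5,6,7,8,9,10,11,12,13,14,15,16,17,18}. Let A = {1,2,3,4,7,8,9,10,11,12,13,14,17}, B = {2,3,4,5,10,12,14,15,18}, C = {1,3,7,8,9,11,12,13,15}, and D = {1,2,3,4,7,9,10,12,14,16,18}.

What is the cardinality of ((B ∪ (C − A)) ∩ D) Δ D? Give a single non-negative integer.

4

C − A = {15}
B ∪ (C − A) = {2,3,4,5,10,12,14,15,18}
(B ∪ (C − A)) ∩ D = {2,3,4,10,12,14,18}
((B ∪ (C − A)) ∩ D) Δ D = {1,7,9,16}
|((B ∪ (C − A)) ∩ D) Δ D| = 4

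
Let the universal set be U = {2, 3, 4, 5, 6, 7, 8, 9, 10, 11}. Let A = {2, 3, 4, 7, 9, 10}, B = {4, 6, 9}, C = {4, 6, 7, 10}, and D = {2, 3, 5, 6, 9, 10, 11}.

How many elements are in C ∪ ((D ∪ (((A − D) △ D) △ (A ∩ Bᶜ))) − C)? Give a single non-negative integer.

A − D = {4, 7}
(A − D) △ D = {2, 3, 4, 5, 6, 7, 9, 10, 11}
Bᶜ = {2, 3, 5, 7, 8, 10, 11}
A ∩ Bᶜ = {2, 3, 7, 10}
((A − D) △ D) △ (A ∩ Bᶜ) = {4, 5, 6, 9, 11}
D ∪ (((A − D) △ D) △ (A ∩ Bᶜ)) = {2, 3, 4, 5, 6, 9, 10, 11}
(D ∪ (((A − D) △ D) △ (A ∩ Bᶜ))) − C = {2, 3, 5, 9, 11}
C ∪ ((D ∪ (((A − D) △ D) △ (A ∩ Bᶜ))) − C) = {2, 3, 4, 5, 6, 7, 9, 10, 11}
|C ∪ ((D ∪ (((A − D) △ D) △ (A ∩ Bᶜ))) − C)| = 9

9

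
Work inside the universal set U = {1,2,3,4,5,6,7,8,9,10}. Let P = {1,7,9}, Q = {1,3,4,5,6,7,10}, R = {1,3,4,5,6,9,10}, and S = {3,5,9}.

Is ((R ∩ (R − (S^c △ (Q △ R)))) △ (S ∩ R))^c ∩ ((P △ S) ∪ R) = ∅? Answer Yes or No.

S^c = {1,2,4,6,7,8,10}
Q △ R = {7,9}
S^c △ (Q △ R) = {1,2,4,6,8,9,10}
R − (S^c △ (Q △ R)) = {3,5}
R ∩ (R − (S^c △ (Q △ R))) = {3,5}
S ∩ R = {3,5,9}
(R ∩ (R − (S^c △ (Q △ R)))) △ (S ∩ R) = {9}
((R ∩ (R − (S^c △ (Q △ R)))) △ (S ∩ R))^c = {1,2,3,4,5,6,7,8,10}
P △ S = {1,3,5,7}
(P △ S) ∪ R = {1,3,4,5,6,7,9,10}
1 lies in both, so they are not disjoint.

No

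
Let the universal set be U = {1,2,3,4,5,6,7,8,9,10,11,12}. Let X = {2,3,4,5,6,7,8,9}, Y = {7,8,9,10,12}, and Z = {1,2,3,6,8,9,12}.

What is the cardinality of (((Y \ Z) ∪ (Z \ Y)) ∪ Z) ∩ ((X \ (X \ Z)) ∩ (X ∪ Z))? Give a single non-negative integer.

Y \ Z = {7,10}
Z \ Y = {1,2,3,6}
(Y \ Z) ∪ (Z \ Y) = {1,2,3,6,7,10}
((Y \ Z) ∪ (Z \ Y)) ∪ Z = {1,2,3,6,7,8,9,10,12}
X \ Z = {4,5,7}
X \ (X \ Z) = {2,3,6,8,9}
X ∪ Z = {1,2,3,4,5,6,7,8,9,12}
(X \ (X \ Z)) ∩ (X ∪ Z) = {2,3,6,8,9}
(((Y \ Z) ∪ (Z \ Y)) ∪ Z) ∩ ((X \ (X \ Z)) ∩ (X ∪ Z)) = {2,3,6,8,9}
|(((Y \ Z) ∪ (Z \ Y)) ∪ Z) ∩ ((X \ (X \ Z)) ∩ (X ∪ Z))| = 5

5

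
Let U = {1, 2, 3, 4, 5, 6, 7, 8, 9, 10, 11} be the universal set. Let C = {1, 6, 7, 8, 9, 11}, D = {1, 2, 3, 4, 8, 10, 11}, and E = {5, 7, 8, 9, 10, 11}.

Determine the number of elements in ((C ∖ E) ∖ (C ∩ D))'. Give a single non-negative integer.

C ∖ E = {1, 6}
C ∩ D = {1, 8, 11}
(C ∖ E) ∖ (C ∩ D) = {6}
((C ∖ E) ∖ (C ∩ D))' = {1, 2, 3, 4, 5, 7, 8, 9, 10, 11}
|((C ∖ E) ∖ (C ∩ D))'| = 10

10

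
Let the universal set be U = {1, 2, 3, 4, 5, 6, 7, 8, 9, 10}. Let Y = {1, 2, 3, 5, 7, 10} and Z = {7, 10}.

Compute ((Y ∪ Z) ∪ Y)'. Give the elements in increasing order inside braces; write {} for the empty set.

Y ∪ Z = {1, 2, 3, 5, 7, 10}
(Y ∪ Z) ∪ Y = {1, 2, 3, 5, 7, 10}
((Y ∪ Z) ∪ Y)' = {4, 6, 8, 9}

{4, 6, 8, 9}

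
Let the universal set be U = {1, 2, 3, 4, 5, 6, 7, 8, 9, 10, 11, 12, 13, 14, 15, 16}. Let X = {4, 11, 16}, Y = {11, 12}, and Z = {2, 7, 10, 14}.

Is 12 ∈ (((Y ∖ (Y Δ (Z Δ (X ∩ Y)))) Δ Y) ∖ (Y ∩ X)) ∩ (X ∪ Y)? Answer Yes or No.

Yes

12 ∉ X and 12 ∈ Y, so 12 ∉ X ∩ Y
12 ∉ Z and 12 ∉ (X ∩ Y), so 12 ∉ Z Δ (X ∩ Y)
12 ∈ Y and 12 ∉ (Z Δ (X ∩ Y)), so 12 ∈ Y Δ (Z Δ (X ∩ Y))
12 ∈ Y and 12 ∈ (Y Δ (Z Δ (X ∩ Y))), so 12 ∉ Y ∖ (Y Δ (Z Δ (X ∩ Y)))
12 ∉ (Y ∖ (Y Δ (Z Δ (X ∩ Y)))) and 12 ∈ Y, so 12 ∈ (Y ∖ (Y Δ (Z Δ (X ∩ Y)))) Δ Y
12 ∈ Y and 12 ∉ X, so 12 ∉ Y ∩ X
12 ∈ ((Y ∖ (Y Δ (Z Δ (X ∩ Y)))) Δ Y) and 12 ∉ (Y ∩ X), so 12 ∈ ((Y ∖ (Y Δ (Z Δ (X ∩ Y)))) Δ Y) ∖ (Y ∩ X)
12 ∉ X and 12 ∈ Y, so 12 ∈ X ∪ Y
12 ∈ (((Y ∖ (Y Δ (Z Δ (X ∩ Y)))) Δ Y) ∖ (Y ∩ X)) and 12 ∈ (X ∪ Y), so 12 ∈ (((Y ∖ (Y Δ (Z Δ (X ∩ Y)))) Δ Y) ∖ (Y ∩ X)) ∩ (X ∪ Y)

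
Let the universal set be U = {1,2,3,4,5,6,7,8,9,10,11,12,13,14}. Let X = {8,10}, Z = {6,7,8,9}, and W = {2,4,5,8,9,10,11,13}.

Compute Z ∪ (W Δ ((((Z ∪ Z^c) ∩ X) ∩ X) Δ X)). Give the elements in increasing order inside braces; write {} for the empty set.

Z^c = {1,2,3,4,5,10,11,12,13,14}
Z ∪ Z^c = {1,2,3,4,5,6,7,8,9,10,11,12,13,14}
(Z ∪ Z^c) ∩ X = {8,10}
((Z ∪ Z^c) ∩ X) ∩ X = {8,10}
(((Z ∪ Z^c) ∩ X) ∩ X) Δ X = {}
W Δ ((((Z ∪ Z^c) ∩ X) ∩ X) Δ X) = {2,4,5,8,9,10,11,13}
Z ∪ (W Δ ((((Z ∪ Z^c) ∩ X) ∩ X) Δ X)) = {2,4,5,6,7,8,9,10,11,13}

{2,4,5,6,7,8,9,10,11,13}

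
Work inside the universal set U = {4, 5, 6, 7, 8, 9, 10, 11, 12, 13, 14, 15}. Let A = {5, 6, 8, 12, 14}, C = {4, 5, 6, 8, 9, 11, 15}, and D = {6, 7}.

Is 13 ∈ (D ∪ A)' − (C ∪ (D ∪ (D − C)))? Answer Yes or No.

13 ∉ D and 13 ∉ A, so 13 ∉ D ∪ A
13 ∈ (D ∪ A)' since 13 ∉ (D ∪ A)
13 ∉ D and 13 ∉ C, so 13 ∉ D − C
13 ∉ D and 13 ∉ (D − C), so 13 ∉ D ∪ (D − C)
13 ∉ C and 13 ∉ (D ∪ (D − C)), so 13 ∉ C ∪ (D ∪ (D − C))
13 ∈ (D ∪ A)' and 13 ∉ (C ∪ (D ∪ (D − C))), so 13 ∈ (D ∪ A)' − (C ∪ (D ∪ (D − C)))

Yes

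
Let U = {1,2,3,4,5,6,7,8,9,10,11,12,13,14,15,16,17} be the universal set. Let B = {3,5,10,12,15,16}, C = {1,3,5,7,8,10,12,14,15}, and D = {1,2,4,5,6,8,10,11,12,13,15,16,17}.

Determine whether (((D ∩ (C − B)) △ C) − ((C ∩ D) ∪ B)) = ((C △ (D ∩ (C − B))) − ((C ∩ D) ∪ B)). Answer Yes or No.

Yes

C − B = {1,7,8,14}
D ∩ (C − B) = {1,8}
(D ∩ (C − B)) △ C = {3,5,7,10,12,14,15}
C ∩ D = {1,5,8,10,12,15}
(C ∩ D) ∪ B = {1,3,5,8,10,12,15,16}
((D ∩ (C − B)) △ C) − ((C ∩ D) ∪ B) = {7,14}
C △ (D ∩ (C − B)) = {3,5,7,10,12,14,15}
(C △ (D ∩ (C − B))) − ((C ∩ D) ∪ B) = {7,14}
Both equal {7,14}, so ((D ∩ (C − B)) △ C) − ((C ∩ D) ∪ B) = (C △ (D ∩ (C − B))) − ((C ∩ D) ∪ B).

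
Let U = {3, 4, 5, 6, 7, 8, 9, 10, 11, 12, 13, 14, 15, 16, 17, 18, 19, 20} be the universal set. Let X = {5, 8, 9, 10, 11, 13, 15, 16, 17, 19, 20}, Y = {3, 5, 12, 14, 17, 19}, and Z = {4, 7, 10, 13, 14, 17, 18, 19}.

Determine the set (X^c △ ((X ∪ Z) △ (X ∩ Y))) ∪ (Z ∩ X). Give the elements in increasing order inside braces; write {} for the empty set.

{3, 6, 8, 9, 10, 11, 12, 13, 15, 16, 17, 19, 20}

X^c = {3, 4, 6, 7, 12, 14, 18}
X ∪ Z = {4, 5, 7, 8, 9, 10, 11, 13, 14, 15, 16, 17, 18, 19, 20}
X ∩ Y = {5, 17, 19}
(X ∪ Z) △ (X ∩ Y) = {4, 7, 8, 9, 10, 11, 13, 14, 15, 16, 18, 20}
X^c △ ((X ∪ Z) △ (X ∩ Y)) = {3, 6, 8, 9, 10, 11, 12, 13, 15, 16, 20}
Z ∩ X = {10, 13, 17, 19}
(X^c △ ((X ∪ Z) △ (X ∩ Y))) ∪ (Z ∩ X) = {3, 6, 8, 9, 10, 11, 12, 13, 15, 16, 17, 19, 20}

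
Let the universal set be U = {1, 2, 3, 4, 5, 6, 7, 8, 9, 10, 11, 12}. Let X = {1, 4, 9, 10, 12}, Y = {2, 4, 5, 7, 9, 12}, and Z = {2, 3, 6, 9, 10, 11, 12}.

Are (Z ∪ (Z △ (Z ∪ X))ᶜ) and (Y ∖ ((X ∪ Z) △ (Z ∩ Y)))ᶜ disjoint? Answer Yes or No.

Z ∪ X = {1, 2, 3, 4, 6, 9, 10, 11, 12}
Z △ (Z ∪ X) = {1, 4}
(Z △ (Z ∪ X))ᶜ = {2, 3, 5, 6, 7, 8, 9, 10, 11, 12}
Z ∪ (Z △ (Z ∪ X))ᶜ = {2, 3, 5, 6, 7, 8, 9, 10, 11, 12}
X ∪ Z = {1, 2, 3, 4, 6, 9, 10, 11, 12}
Z ∩ Y = {2, 9, 12}
(X ∪ Z) △ (Z ∩ Y) = {1, 3, 4, 6, 10, 11}
Y ∖ ((X ∪ Z) △ (Z ∩ Y)) = {2, 5, 7, 9, 12}
(Y ∖ ((X ∪ Z) △ (Z ∩ Y)))ᶜ = {1, 3, 4, 6, 8, 10, 11}
3 lies in both, so they are not disjoint.

No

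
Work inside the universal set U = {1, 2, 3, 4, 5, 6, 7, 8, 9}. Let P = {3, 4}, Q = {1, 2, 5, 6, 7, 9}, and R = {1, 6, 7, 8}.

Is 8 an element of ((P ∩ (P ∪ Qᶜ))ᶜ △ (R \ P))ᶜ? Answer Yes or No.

8 ∉ Q, so 8 ∈ Qᶜ
8 ∉ P and 8 ∈ Qᶜ, so 8 ∈ P ∪ Qᶜ
8 ∉ P and 8 ∈ (P ∪ Qᶜ), so 8 ∉ P ∩ (P ∪ Qᶜ)
8 ∈ (P ∩ (P ∪ Qᶜ))ᶜ since 8 ∉ (P ∩ (P ∪ Qᶜ))
8 ∈ R and 8 ∉ P, so 8 ∈ R \ P
8 ∈ (P ∩ (P ∪ Qᶜ))ᶜ and 8 ∈ (R \ P), so 8 ∉ (P ∩ (P ∪ Qᶜ))ᶜ △ (R \ P)
8 ∈ ((P ∩ (P ∪ Qᶜ))ᶜ △ (R \ P))ᶜ since 8 ∉ ((P ∩ (P ∪ Qᶜ))ᶜ △ (R \ P))

Yes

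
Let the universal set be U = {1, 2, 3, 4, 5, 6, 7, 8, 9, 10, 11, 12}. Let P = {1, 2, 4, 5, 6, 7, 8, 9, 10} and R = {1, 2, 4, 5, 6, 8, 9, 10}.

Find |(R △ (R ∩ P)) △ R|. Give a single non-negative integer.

8

R ∩ P = {1, 2, 4, 5, 6, 8, 9, 10}
R △ (R ∩ P) = {}
(R △ (R ∩ P)) △ R = {1, 2, 4, 5, 6, 8, 9, 10}
|(R △ (R ∩ P)) △ R| = 8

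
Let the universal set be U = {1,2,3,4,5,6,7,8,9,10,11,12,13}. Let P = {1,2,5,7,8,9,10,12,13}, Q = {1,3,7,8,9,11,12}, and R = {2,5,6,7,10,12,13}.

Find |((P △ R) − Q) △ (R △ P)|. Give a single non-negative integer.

P △ R = {1,6,8,9}
(P △ R) − Q = {6}
R △ P = {1,6,8,9}
((P △ R) − Q) △ (R △ P) = {1,8,9}
|((P △ R) − Q) △ (R △ P)| = 3

3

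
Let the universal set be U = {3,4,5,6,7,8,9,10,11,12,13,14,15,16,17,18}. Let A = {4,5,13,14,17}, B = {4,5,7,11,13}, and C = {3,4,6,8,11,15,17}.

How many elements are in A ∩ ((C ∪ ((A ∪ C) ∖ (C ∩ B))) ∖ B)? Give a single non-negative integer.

A ∪ C = {3,4,5,6,8,11,13,14,15,17}
C ∩ B = {4,11}
(A ∪ C) ∖ (C ∩ B) = {3,5,6,8,13,14,15,17}
C ∪ ((A ∪ C) ∖ (C ∩ B)) = {3,4,5,6,8,11,13,14,15,17}
(C ∪ ((A ∪ C) ∖ (C ∩ B))) ∖ B = {3,6,8,14,15,17}
A ∩ ((C ∪ ((A ∪ C) ∖ (C ∩ B))) ∖ B) = {14,17}
|A ∩ ((C ∪ ((A ∪ C) ∖ (C ∩ B))) ∖ B)| = 2

2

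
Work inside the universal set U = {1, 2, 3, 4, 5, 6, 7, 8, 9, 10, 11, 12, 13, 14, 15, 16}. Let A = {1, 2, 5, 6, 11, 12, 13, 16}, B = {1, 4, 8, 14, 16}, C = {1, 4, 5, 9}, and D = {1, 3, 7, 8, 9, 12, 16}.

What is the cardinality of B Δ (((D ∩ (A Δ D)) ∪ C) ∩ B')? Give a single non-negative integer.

A Δ D = {2, 3, 5, 6, 7, 8, 9, 11, 13}
D ∩ (A Δ D) = {3, 7, 8, 9}
(D ∩ (A Δ D)) ∪ C = {1, 3, 4, 5, 7, 8, 9}
B' = {2, 3, 5, 6, 7, 9, 10, 11, 12, 13, 15}
((D ∩ (A Δ D)) ∪ C) ∩ B' = {3, 5, 7, 9}
B Δ (((D ∩ (A Δ D)) ∪ C) ∩ B') = {1, 3, 4, 5, 7, 8, 9, 14, 16}
|B Δ (((D ∩ (A Δ D)) ∪ C) ∩ B')| = 9

9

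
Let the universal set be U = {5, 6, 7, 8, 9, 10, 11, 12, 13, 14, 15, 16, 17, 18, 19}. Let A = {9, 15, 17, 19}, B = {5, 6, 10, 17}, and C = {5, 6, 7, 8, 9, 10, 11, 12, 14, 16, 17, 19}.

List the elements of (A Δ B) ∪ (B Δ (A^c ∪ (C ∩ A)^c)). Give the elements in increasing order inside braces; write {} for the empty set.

{5, 6, 7, 8, 9, 10, 11, 12, 13, 14, 15, 16, 17, 18, 19}

A Δ B = {5, 6, 9, 10, 15, 19}
A^c = {5, 6, 7, 8, 10, 11, 12, 13, 14, 16, 18}
C ∩ A = {9, 17, 19}
(C ∩ A)^c = {5, 6, 7, 8, 10, 11, 12, 13, 14, 15, 16, 18}
A^c ∪ (C ∩ A)^c = {5, 6, 7, 8, 10, 11, 12, 13, 14, 15, 16, 18}
B Δ (A^c ∪ (C ∩ A)^c) = {7, 8, 11, 12, 13, 14, 15, 16, 17, 18}
(A Δ B) ∪ (B Δ (A^c ∪ (C ∩ A)^c)) = {5, 6, 7, 8, 9, 10, 11, 12, 13, 14, 15, 16, 17, 18, 19}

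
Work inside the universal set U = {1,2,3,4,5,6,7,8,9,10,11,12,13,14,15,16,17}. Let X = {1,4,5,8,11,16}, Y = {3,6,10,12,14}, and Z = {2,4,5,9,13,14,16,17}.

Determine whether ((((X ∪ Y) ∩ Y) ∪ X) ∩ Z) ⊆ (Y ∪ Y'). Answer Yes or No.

X ∪ Y = {1,3,4,5,6,8,10,11,12,14,16}
(X ∪ Y) ∩ Y = {3,6,10,12,14}
((X ∪ Y) ∩ Y) ∪ X = {1,3,4,5,6,8,10,11,12,14,16}
(((X ∪ Y) ∩ Y) ∪ X) ∩ Z = {4,5,14,16}
Y' = {1,2,4,5,7,8,9,11,13,15,16,17}
Y ∪ Y' = {1,2,3,4,5,6,7,8,9,10,11,12,13,14,15,16,17}
Every element of {4,5,14,16} is in {1,2,3,4,5,6,7,8,9,10,11,12,13,14,15,16,17}, so (((X ∪ Y) ∩ Y) ∪ X) ∩ Z ⊆ Y ∪ Y'.

Yes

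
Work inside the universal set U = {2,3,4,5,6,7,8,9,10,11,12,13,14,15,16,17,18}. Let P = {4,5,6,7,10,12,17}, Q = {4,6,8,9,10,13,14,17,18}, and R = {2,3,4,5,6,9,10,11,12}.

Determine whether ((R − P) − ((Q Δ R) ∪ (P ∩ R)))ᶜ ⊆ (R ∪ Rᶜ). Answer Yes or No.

Yes

R − P = {2,3,9,11}
Q Δ R = {2,3,5,8,11,12,13,14,17,18}
P ∩ R = {4,5,6,10,12}
(Q Δ R) ∪ (P ∩ R) = {2,3,4,5,6,8,10,11,12,13,14,17,18}
(R − P) − ((Q Δ R) ∪ (P ∩ R)) = {9}
((R − P) − ((Q Δ R) ∪ (P ∩ R)))ᶜ = {2,3,4,5,6,7,8,10,11,12,13,14,15,16,17,18}
Rᶜ = {7,8,13,14,15,16,17,18}
R ∪ Rᶜ = {2,3,4,5,6,7,8,9,10,11,12,13,14,15,16,17,18}
Every element of {2,3,4,5,6,7,8,10,11,12,13,14,15,16,17,18} is in {2,3,4,5,6,7,8,9,10,11,12,13,14,15,16,17,18}, so ((R − P) − ((Q Δ R) ∪ (P ∩ R)))ᶜ ⊆ R ∪ Rᶜ.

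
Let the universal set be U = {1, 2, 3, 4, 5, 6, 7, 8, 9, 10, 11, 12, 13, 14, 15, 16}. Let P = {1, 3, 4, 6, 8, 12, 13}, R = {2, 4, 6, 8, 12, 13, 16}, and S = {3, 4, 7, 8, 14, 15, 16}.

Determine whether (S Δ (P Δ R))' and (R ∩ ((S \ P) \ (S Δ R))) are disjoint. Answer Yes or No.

P Δ R = {1, 2, 3, 16}
S Δ (P Δ R) = {1, 2, 4, 7, 8, 14, 15}
(S Δ (P Δ R))' = {3, 5, 6, 9, 10, 11, 12, 13, 16}
S \ P = {7, 14, 15, 16}
S Δ R = {2, 3, 6, 7, 12, 13, 14, 15}
(S \ P) \ (S Δ R) = {16}
R ∩ ((S \ P) \ (S Δ R)) = {16}
16 lies in both, so they are not disjoint.

No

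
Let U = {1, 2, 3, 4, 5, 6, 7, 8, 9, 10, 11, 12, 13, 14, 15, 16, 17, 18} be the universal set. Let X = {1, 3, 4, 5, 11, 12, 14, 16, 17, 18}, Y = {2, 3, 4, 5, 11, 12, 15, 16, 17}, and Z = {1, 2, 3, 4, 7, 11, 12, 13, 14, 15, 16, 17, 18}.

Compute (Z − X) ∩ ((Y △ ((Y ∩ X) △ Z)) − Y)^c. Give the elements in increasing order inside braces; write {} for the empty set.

Z − X = {2, 7, 13, 15}
Y ∩ X = {3, 4, 5, 11, 12, 16, 17}
(Y ∩ X) △ Z = {1, 2, 5, 7, 13, 14, 15, 18}
Y △ ((Y ∩ X) △ Z) = {1, 3, 4, 7, 11, 12, 13, 14, 16, 17, 18}
(Y △ ((Y ∩ X) △ Z)) − Y = {1, 7, 13, 14, 18}
((Y △ ((Y ∩ X) △ Z)) − Y)^c = {2, 3, 4, 5, 6, 8, 9, 10, 11, 12, 15, 16, 17}
(Z − X) ∩ ((Y △ ((Y ∩ X) △ Z)) − Y)^c = {2, 15}

{2, 15}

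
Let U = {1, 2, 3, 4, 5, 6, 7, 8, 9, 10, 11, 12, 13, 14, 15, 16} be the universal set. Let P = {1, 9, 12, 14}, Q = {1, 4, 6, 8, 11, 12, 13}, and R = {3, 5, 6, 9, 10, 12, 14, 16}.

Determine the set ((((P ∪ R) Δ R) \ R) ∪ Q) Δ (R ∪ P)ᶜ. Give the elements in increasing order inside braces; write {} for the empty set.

P ∪ R = {1, 3, 5, 6, 9, 10, 12, 14, 16}
(P ∪ R) Δ R = {1}
((P ∪ R) Δ R) \ R = {1}
(((P ∪ R) Δ R) \ R) ∪ Q = {1, 4, 6, 8, 11, 12, 13}
R ∪ P = {1, 3, 5, 6, 9, 10, 12, 14, 16}
(R ∪ P)ᶜ = {2, 4, 7, 8, 11, 13, 15}
((((P ∪ R) Δ R) \ R) ∪ Q) Δ (R ∪ P)ᶜ = {1, 2, 6, 7, 12, 15}

{1, 2, 6, 7, 12, 15}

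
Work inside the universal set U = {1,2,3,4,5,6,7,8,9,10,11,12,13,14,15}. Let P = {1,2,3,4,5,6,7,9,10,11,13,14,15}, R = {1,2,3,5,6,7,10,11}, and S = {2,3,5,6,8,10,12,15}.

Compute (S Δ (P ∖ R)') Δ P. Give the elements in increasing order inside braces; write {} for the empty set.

{2,3,4,5,6,9,10,13,14}

P ∖ R = {4,9,13,14,15}
(P ∖ R)' = {1,2,3,5,6,7,8,10,11,12}
S Δ (P ∖ R)' = {1,7,11,15}
(S Δ (P ∖ R)') Δ P = {2,3,4,5,6,9,10,13,14}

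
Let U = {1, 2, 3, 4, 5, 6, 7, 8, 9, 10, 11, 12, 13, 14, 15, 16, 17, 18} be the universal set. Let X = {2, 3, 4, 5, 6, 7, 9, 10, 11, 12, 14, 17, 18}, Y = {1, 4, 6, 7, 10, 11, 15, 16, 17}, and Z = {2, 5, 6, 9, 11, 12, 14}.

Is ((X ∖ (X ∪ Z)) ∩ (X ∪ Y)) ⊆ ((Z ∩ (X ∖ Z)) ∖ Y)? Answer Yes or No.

Yes

X ∪ Z = {2, 3, 4, 5, 6, 7, 9, 10, 11, 12, 14, 17, 18}
X ∖ (X ∪ Z) = {}
X ∪ Y = {1, 2, 3, 4, 5, 6, 7, 9, 10, 11, 12, 14, 15, 16, 17, 18}
(X ∖ (X ∪ Z)) ∩ (X ∪ Y) = {}
X ∖ Z = {3, 4, 7, 10, 17, 18}
Z ∩ (X ∖ Z) = {}
(Z ∩ (X ∖ Z)) ∖ Y = {}
Every element of {} is in {}, so (X ∖ (X ∪ Z)) ∩ (X ∪ Y) ⊆ (Z ∩ (X ∖ Z)) ∖ Y.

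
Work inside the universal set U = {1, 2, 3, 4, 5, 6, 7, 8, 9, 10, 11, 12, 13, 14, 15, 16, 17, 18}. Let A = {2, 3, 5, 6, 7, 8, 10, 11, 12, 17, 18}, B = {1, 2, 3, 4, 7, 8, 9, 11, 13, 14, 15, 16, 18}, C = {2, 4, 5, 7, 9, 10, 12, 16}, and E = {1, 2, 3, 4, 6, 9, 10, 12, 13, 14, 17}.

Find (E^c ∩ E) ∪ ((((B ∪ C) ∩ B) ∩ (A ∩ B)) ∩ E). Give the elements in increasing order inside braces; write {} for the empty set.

{2, 3}

E^c = {5, 7, 8, 11, 15, 16, 18}
E^c ∩ E = {}
B ∪ C = {1, 2, 3, 4, 5, 7, 8, 9, 10, 11, 12, 13, 14, 15, 16, 18}
(B ∪ C) ∩ B = {1, 2, 3, 4, 7, 8, 9, 11, 13, 14, 15, 16, 18}
A ∩ B = {2, 3, 7, 8, 11, 18}
((B ∪ C) ∩ B) ∩ (A ∩ B) = {2, 3, 7, 8, 11, 18}
(((B ∪ C) ∩ B) ∩ (A ∩ B)) ∩ E = {2, 3}
(E^c ∩ E) ∪ ((((B ∪ C) ∩ B) ∩ (A ∩ B)) ∩ E) = {2, 3}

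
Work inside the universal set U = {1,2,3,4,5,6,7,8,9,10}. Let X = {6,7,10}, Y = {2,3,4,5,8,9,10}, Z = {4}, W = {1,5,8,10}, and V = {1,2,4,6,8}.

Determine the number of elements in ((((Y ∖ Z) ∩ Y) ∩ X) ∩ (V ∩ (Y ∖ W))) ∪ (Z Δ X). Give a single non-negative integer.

4

Y ∖ Z = {2,3,5,8,9,10}
(Y ∖ Z) ∩ Y = {2,3,5,8,9,10}
((Y ∖ Z) ∩ Y) ∩ X = {10}
Y ∖ W = {2,3,4,9}
V ∩ (Y ∖ W) = {2,4}
(((Y ∖ Z) ∩ Y) ∩ X) ∩ (V ∩ (Y ∖ W)) = {}
Z Δ X = {4,6,7,10}
((((Y ∖ Z) ∩ Y) ∩ X) ∩ (V ∩ (Y ∖ W))) ∪ (Z Δ X) = {4,6,7,10}
|((((Y ∖ Z) ∩ Y) ∩ X) ∩ (V ∩ (Y ∖ W))) ∪ (Z Δ X)| = 4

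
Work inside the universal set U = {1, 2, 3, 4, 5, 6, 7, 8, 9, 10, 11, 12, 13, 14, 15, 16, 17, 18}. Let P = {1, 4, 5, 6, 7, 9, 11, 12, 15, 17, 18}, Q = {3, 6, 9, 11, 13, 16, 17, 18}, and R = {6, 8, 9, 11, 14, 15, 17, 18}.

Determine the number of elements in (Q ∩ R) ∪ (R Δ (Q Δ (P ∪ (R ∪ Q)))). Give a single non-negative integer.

Q ∩ R = {6, 9, 11, 17, 18}
R ∪ Q = {3, 6, 8, 9, 11, 13, 14, 15, 16, 17, 18}
P ∪ (R ∪ Q) = {1, 3, 4, 5, 6, 7, 8, 9, 11, 12, 13, 14, 15, 16, 17, 18}
Q Δ (P ∪ (R ∪ Q)) = {1, 4, 5, 7, 8, 12, 14, 15}
R Δ (Q Δ (P ∪ (R ∪ Q))) = {1, 4, 5, 6, 7, 9, 11, 12, 17, 18}
(Q ∩ R) ∪ (R Δ (Q Δ (P ∪ (R ∪ Q)))) = {1, 4, 5, 6, 7, 9, 11, 12, 17, 18}
|(Q ∩ R) ∪ (R Δ (Q Δ (P ∪ (R ∪ Q))))| = 10

10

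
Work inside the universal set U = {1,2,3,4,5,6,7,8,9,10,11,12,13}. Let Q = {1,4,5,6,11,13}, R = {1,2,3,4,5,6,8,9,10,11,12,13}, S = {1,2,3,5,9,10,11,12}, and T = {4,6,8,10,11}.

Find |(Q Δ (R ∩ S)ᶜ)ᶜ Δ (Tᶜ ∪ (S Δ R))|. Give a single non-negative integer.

5

R ∩ S = {1,2,3,5,9,10,11,12}
(R ∩ S)ᶜ = {4,6,7,8,13}
Q Δ (R ∩ S)ᶜ = {1,5,7,8,11}
(Q Δ (R ∩ S)ᶜ)ᶜ = {2,3,4,6,9,10,12,13}
Tᶜ = {1,2,3,5,7,9,12,13}
S Δ R = {4,6,8,13}
Tᶜ ∪ (S Δ R) = {1,2,3,4,5,6,7,8,9,12,13}
(Q Δ (R ∩ S)ᶜ)ᶜ Δ (Tᶜ ∪ (S Δ R)) = {1,5,7,8,10}
|(Q Δ (R ∩ S)ᶜ)ᶜ Δ (Tᶜ ∪ (S Δ R))| = 5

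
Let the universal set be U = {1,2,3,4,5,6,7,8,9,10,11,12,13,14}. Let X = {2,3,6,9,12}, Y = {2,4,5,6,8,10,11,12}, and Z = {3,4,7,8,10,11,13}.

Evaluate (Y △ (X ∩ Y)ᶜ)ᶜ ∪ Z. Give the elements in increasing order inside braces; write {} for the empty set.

X ∩ Y = {2,6,12}
(X ∩ Y)ᶜ = {1,3,4,5,7,8,9,10,11,13,14}
Y △ (X ∩ Y)ᶜ = {1,2,3,6,7,9,12,13,14}
(Y △ (X ∩ Y)ᶜ)ᶜ = {4,5,8,10,11}
(Y △ (X ∩ Y)ᶜ)ᶜ ∪ Z = {3,4,5,7,8,10,11,13}

{3,4,5,7,8,10,11,13}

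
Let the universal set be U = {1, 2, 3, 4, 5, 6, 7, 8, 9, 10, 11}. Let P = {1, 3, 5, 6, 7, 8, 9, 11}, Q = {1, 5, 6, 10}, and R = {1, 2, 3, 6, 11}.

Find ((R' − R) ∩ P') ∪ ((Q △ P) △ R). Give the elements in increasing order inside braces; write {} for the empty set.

R' = {4, 5, 7, 8, 9, 10}
R' − R = {4, 5, 7, 8, 9, 10}
P' = {2, 4, 10}
(R' − R) ∩ P' = {4, 10}
Q △ P = {3, 7, 8, 9, 10, 11}
(Q △ P) △ R = {1, 2, 6, 7, 8, 9, 10}
((R' − R) ∩ P') ∪ ((Q △ P) △ R) = {1, 2, 4, 6, 7, 8, 9, 10}

{1, 2, 4, 6, 7, 8, 9, 10}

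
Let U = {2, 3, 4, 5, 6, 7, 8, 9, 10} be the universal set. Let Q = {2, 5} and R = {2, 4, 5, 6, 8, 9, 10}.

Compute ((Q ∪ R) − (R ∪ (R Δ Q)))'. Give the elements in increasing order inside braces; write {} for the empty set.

{2, 3, 4, 5, 6, 7, 8, 9, 10}

Q ∪ R = {2, 4, 5, 6, 8, 9, 10}
R Δ Q = {4, 6, 8, 9, 10}
R ∪ (R Δ Q) = {2, 4, 5, 6, 8, 9, 10}
(Q ∪ R) − (R ∪ (R Δ Q)) = {}
((Q ∪ R) − (R ∪ (R Δ Q)))' = {2, 3, 4, 5, 6, 7, 8, 9, 10}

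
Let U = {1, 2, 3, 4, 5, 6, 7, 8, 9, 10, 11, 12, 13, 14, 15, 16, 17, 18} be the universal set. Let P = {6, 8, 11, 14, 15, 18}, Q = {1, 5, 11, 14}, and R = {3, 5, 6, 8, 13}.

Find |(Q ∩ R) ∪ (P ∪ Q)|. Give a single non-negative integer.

Q ∩ R = {5}
P ∪ Q = {1, 5, 6, 8, 11, 14, 15, 18}
(Q ∩ R) ∪ (P ∪ Q) = {1, 5, 6, 8, 11, 14, 15, 18}
|(Q ∩ R) ∪ (P ∪ Q)| = 8

8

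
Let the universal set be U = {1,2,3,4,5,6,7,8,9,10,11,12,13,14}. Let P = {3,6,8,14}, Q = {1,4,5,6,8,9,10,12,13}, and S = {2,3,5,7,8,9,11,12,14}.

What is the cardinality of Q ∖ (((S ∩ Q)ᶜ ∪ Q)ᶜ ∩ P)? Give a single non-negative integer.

S ∩ Q = {5,8,9,12}
(S ∩ Q)ᶜ = {1,2,3,4,6,7,10,11,13,14}
(S ∩ Q)ᶜ ∪ Q = {1,2,3,4,5,6,7,8,9,10,11,12,13,14}
((S ∩ Q)ᶜ ∪ Q)ᶜ = {}
((S ∩ Q)ᶜ ∪ Q)ᶜ ∩ P = {}
Q ∖ (((S ∩ Q)ᶜ ∪ Q)ᶜ ∩ P) = {1,4,5,6,8,9,10,12,13}
|Q ∖ (((S ∩ Q)ᶜ ∪ Q)ᶜ ∩ P)| = 9

9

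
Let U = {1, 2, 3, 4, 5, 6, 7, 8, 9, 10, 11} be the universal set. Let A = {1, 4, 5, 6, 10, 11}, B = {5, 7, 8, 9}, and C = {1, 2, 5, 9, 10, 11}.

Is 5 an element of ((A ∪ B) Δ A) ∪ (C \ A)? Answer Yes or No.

5 ∈ A and 5 ∈ B, so 5 ∈ A ∪ B
5 ∈ (A ∪ B) and 5 ∈ A, so 5 ∉ (A ∪ B) Δ A
5 ∈ C and 5 ∈ A, so 5 ∉ C \ A
5 ∉ ((A ∪ B) Δ A) and 5 ∉ (C \ A), so 5 ∉ ((A ∪ B) Δ A) ∪ (C \ A)

No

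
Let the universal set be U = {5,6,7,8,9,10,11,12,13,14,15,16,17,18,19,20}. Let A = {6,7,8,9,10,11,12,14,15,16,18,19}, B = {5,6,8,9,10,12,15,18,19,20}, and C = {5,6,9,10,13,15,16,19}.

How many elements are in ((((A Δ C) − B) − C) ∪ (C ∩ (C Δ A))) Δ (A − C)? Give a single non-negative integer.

A Δ C = {5,7,8,11,12,13,14,18}
(A Δ C) − B = {7,11,13,14}
((A Δ C) − B) − C = {7,11,14}
C Δ A = {5,7,8,11,12,13,14,18}
C ∩ (C Δ A) = {5,13}
(((A Δ C) − B) − C) ∪ (C ∩ (C Δ A)) = {5,7,11,13,14}
A − C = {7,8,11,12,14,18}
((((A Δ C) − B) − C) ∪ (C ∩ (C Δ A))) Δ (A − C) = {5,8,12,13,18}
|((((A Δ C) − B) − C) ∪ (C ∩ (C Δ A))) Δ (A − C)| = 5

5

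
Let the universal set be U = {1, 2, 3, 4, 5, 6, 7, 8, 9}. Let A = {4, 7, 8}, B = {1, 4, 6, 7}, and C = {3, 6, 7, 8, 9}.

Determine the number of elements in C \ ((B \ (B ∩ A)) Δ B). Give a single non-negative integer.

B ∩ A = {4, 7}
B \ (B ∩ A) = {1, 6}
(B \ (B ∩ A)) Δ B = {4, 7}
C \ ((B \ (B ∩ A)) Δ B) = {3, 6, 8, 9}
|C \ ((B \ (B ∩ A)) Δ B)| = 4

4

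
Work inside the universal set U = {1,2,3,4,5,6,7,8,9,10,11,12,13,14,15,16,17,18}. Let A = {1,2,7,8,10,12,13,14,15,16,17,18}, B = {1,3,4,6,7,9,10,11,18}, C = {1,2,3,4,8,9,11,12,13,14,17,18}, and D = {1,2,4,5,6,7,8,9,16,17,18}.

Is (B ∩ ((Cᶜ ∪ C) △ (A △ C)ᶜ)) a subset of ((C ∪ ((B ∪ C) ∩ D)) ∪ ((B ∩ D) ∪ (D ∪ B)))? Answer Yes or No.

Cᶜ = {5,6,7,10,15,16}
Cᶜ ∪ C = {1,2,3,4,5,6,7,8,9,10,11,12,13,14,15,16,17,18}
A △ C = {3,4,7,9,10,11,15,16}
(A △ C)ᶜ = {1,2,5,6,8,12,13,14,17,18}
(Cᶜ ∪ C) △ (A △ C)ᶜ = {3,4,7,9,10,11,15,16}
B ∩ ((Cᶜ ∪ C) △ (A △ C)ᶜ) = {3,4,7,9,10,11}
B ∪ C = {1,2,3,4,6,7,8,9,10,11,12,13,14,17,18}
(B ∪ C) ∩ D = {1,2,4,6,7,8,9,17,18}
C ∪ ((B ∪ C) ∩ D) = {1,2,3,4,6,7,8,9,11,12,13,14,17,18}
B ∩ D = {1,4,6,7,9,18}
D ∪ B = {1,2,3,4,5,6,7,8,9,10,11,16,17,18}
(B ∩ D) ∪ (D ∪ B) = {1,2,3,4,5,6,7,8,9,10,11,16,17,18}
(C ∪ ((B ∪ C) ∩ D)) ∪ ((B ∩ D) ∪ (D ∪ B)) = {1,2,3,4,5,6,7,8,9,10,11,12,13,14,16,17,18}
Every element of {3,4,7,9,10,11} is in {1,2,3,4,5,6,7,8,9,10,11,12,13,14,16,17,18}, so B ∩ ((Cᶜ ∪ C) △ (A △ C)ᶜ) ⊆ (C ∪ ((B ∪ C) ∩ D)) ∪ ((B ∩ D) ∪ (D ∪ B)).

Yes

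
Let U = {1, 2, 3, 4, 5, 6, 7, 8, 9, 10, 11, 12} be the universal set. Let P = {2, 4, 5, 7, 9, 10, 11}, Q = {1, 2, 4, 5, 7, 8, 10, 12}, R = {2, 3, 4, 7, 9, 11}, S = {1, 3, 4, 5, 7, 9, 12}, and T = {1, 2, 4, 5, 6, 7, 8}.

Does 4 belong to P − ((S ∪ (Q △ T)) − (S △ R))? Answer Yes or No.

No

4 ∈ Q and 4 ∈ T, so 4 ∉ Q △ T
4 ∈ S and 4 ∉ (Q △ T), so 4 ∈ S ∪ (Q △ T)
4 ∈ S and 4 ∈ R, so 4 ∉ S △ R
4 ∈ (S ∪ (Q △ T)) and 4 ∉ (S △ R), so 4 ∈ (S ∪ (Q △ T)) − (S △ R)
4 ∈ P and 4 ∈ ((S ∪ (Q △ T)) − (S △ R)), so 4 ∉ P − ((S ∪ (Q △ T)) − (S △ R))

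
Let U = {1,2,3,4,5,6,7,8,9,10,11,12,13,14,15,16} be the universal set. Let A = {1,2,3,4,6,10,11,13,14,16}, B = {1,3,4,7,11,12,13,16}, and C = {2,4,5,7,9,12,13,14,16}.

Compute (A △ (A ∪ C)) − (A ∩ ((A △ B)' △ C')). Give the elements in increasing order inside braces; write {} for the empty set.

A ∪ C = {1,2,3,4,5,6,7,9,10,11,12,13,14,16}
A △ (A ∪ C) = {5,7,9,12}
A △ B = {2,6,7,10,12,14}
(A △ B)' = {1,3,4,5,8,9,11,13,15,16}
C' = {1,3,6,8,10,11,15}
(A △ B)' △ C' = {4,5,6,9,10,13,16}
A ∩ ((A △ B)' △ C') = {4,6,10,13,16}
(A △ (A ∪ C)) − (A ∩ ((A △ B)' △ C')) = {5,7,9,12}

{5,7,9,12}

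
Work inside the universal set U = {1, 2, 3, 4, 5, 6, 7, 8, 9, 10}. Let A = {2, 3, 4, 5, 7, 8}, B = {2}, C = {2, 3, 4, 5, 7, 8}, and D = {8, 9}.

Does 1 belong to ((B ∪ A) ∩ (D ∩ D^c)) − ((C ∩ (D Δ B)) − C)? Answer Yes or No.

1 ∉ B and 1 ∉ A, so 1 ∉ B ∪ A
1 ∉ D, so 1 ∈ D^c
1 ∉ D and 1 ∈ D^c, so 1 ∉ D ∩ D^c
1 ∉ (B ∪ A) and 1 ∉ (D ∩ D^c), so 1 ∉ (B ∪ A) ∩ (D ∩ D^c)
1 ∉ D and 1 ∉ B, so 1 ∉ D Δ B
1 ∉ C and 1 ∉ (D Δ B), so 1 ∉ C ∩ (D Δ B)
1 ∉ (C ∩ (D Δ B)) and 1 ∉ C, so 1 ∉ (C ∩ (D Δ B)) − C
1 ∉ ((B ∪ A) ∩ (D ∩ D^c)) and 1 ∉ ((C ∩ (D Δ B)) − C), so 1 ∉ ((B ∪ A) ∩ (D ∩ D^c)) − ((C ∩ (D Δ B)) − C)

No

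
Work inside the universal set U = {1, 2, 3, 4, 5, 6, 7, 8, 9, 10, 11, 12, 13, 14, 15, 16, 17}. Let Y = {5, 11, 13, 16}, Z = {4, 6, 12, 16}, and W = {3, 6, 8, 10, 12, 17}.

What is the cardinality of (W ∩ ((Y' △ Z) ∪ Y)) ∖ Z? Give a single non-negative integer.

4

Y' = {1, 2, 3, 4, 6, 7, 8, 9, 10, 12, 14, 15, 17}
Y' △ Z = {1, 2, 3, 7, 8, 9, 10, 14, 15, 16, 17}
(Y' △ Z) ∪ Y = {1, 2, 3, 5, 7, 8, 9, 10, 11, 13, 14, 15, 16, 17}
W ∩ ((Y' △ Z) ∪ Y) = {3, 8, 10, 17}
(W ∩ ((Y' △ Z) ∪ Y)) ∖ Z = {3, 8, 10, 17}
|(W ∩ ((Y' △ Z) ∪ Y)) ∖ Z| = 4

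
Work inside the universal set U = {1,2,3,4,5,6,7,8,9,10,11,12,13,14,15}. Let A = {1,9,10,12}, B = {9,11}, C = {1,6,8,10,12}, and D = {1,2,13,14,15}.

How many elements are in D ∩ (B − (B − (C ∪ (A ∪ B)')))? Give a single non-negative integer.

0

A ∪ B = {1,9,10,11,12}
(A ∪ B)' = {2,3,4,5,6,7,8,13,14,15}
C ∪ (A ∪ B)' = {1,2,3,4,5,6,7,8,10,12,13,14,15}
B − (C ∪ (A ∪ B)') = {9,11}
B − (B − (C ∪ (A ∪ B)')) = {}
D ∩ (B − (B − (C ∪ (A ∪ B)'))) = {}
|D ∩ (B − (B − (C ∪ (A ∪ B)')))| = 0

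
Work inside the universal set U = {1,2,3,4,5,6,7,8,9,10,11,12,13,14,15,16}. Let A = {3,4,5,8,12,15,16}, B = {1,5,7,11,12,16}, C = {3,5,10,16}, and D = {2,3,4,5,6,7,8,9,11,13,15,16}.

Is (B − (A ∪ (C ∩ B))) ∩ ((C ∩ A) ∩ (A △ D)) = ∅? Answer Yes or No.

C ∩ B = {5,16}
A ∪ (C ∩ B) = {3,4,5,8,12,15,16}
B − (A ∪ (C ∩ B)) = {1,7,11}
C ∩ A = {3,5,16}
A △ D = {2,6,7,9,11,12,13}
(C ∩ A) ∩ (A △ D) = {}
{1,7,11} and {} share no elements.

Yes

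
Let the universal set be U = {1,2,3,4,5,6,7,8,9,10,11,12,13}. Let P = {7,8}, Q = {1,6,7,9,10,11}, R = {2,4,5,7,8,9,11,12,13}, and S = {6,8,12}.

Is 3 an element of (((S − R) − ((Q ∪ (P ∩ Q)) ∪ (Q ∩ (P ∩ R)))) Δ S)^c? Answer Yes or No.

3 ∉ S and 3 ∉ R, so 3 ∉ S − R
3 ∉ P and 3 ∉ Q, so 3 ∉ P ∩ Q
3 ∉ Q and 3 ∉ (P ∩ Q), so 3 ∉ Q ∪ (P ∩ Q)
3 ∉ P and 3 ∉ R, so 3 ∉ P ∩ R
3 ∉ Q and 3 ∉ (P ∩ R), so 3 ∉ Q ∩ (P ∩ R)
3 ∉ (Q ∪ (P ∩ Q)) and 3 ∉ (Q ∩ (P ∩ R)), so 3 ∉ (Q ∪ (P ∩ Q)) ∪ (Q ∩ (P ∩ R))
3 ∉ (S − R) and 3 ∉ ((Q ∪ (P ∩ Q)) ∪ (Q ∩ (P ∩ R))), so 3 ∉ (S − R) − ((Q ∪ (P ∩ Q)) ∪ (Q ∩ (P ∩ R)))
3 ∉ ((S − R) − ((Q ∪ (P ∩ Q)) ∪ (Q ∩ (P ∩ R)))) and 3 ∉ S, so 3 ∉ ((S − R) − ((Q ∪ (P ∩ Q)) ∪ (Q ∩ (P ∩ R)))) Δ S
3 ∈ (((S − R) − ((Q ∪ (P ∩ Q)) ∪ (Q ∩ (P ∩ R)))) Δ S)^c since 3 ∉ (((S − R) − ((Q ∪ (P ∩ Q)) ∪ (Q ∩ (P ∩ R)))) Δ S)

Yes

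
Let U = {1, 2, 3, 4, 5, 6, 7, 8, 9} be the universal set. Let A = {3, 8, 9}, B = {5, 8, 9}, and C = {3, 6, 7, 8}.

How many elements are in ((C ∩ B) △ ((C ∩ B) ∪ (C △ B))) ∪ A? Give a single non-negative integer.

C ∩ B = {8}
C △ B = {3, 5, 6, 7, 9}
(C ∩ B) ∪ (C △ B) = {3, 5, 6, 7, 8, 9}
(C ∩ B) △ ((C ∩ B) ∪ (C △ B)) = {3, 5, 6, 7, 9}
((C ∩ B) △ ((C ∩ B) ∪ (C △ B))) ∪ A = {3, 5, 6, 7, 8, 9}
|((C ∩ B) △ ((C ∩ B) ∪ (C △ B))) ∪ A| = 6

6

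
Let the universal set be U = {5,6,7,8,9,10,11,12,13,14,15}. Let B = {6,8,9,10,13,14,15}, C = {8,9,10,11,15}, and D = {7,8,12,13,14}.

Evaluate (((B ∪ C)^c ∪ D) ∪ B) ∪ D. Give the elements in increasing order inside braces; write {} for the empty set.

B ∪ C = {6,8,9,10,11,13,14,15}
(B ∪ C)^c = {5,7,12}
(B ∪ C)^c ∪ D = {5,7,8,12,13,14}
((B ∪ C)^c ∪ D) ∪ B = {5,6,7,8,9,10,12,13,14,15}
(((B ∪ C)^c ∪ D) ∪ B) ∪ D = {5,6,7,8,9,10,12,13,14,15}

{5,6,7,8,9,10,12,13,14,15}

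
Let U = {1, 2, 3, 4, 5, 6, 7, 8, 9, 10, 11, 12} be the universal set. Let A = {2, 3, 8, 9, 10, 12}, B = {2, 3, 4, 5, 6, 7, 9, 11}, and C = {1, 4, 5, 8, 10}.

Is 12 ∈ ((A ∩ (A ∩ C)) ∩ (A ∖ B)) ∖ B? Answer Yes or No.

12 ∈ A and 12 ∉ C, so 12 ∉ A ∩ C
12 ∈ A and 12 ∉ (A ∩ C), so 12 ∉ A ∩ (A ∩ C)
12 ∈ A and 12 ∉ B, so 12 ∈ A ∖ B
12 ∉ (A ∩ (A ∩ C)) and 12 ∈ (A ∖ B), so 12 ∉ (A ∩ (A ∩ C)) ∩ (A ∖ B)
12 ∉ ((A ∩ (A ∩ C)) ∩ (A ∖ B)) and 12 ∉ B, so 12 ∉ ((A ∩ (A ∩ C)) ∩ (A ∖ B)) ∖ B

No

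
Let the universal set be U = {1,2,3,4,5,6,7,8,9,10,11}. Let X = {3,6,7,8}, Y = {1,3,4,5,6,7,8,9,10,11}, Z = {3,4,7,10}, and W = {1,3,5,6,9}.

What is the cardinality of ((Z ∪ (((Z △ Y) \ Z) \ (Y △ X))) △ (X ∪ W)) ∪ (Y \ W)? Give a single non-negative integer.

Z △ Y = {1,5,6,8,9,11}
(Z △ Y) \ Z = {1,5,6,8,9,11}
Y △ X = {1,4,5,9,10,11}
((Z △ Y) \ Z) \ (Y △ X) = {6,8}
Z ∪ (((Z △ Y) \ Z) \ (Y △ X)) = {3,4,6,7,8,10}
X ∪ W = {1,3,5,6,7,8,9}
(Z ∪ (((Z △ Y) \ Z) \ (Y △ X))) △ (X ∪ W) = {1,4,5,9,10}
Y \ W = {4,7,8,10,11}
((Z ∪ (((Z △ Y) \ Z) \ (Y △ X))) △ (X ∪ W)) ∪ (Y \ W) = {1,4,5,7,8,9,10,11}
|((Z ∪ (((Z △ Y) \ Z) \ (Y △ X))) △ (X ∪ W)) ∪ (Y \ W)| = 8

8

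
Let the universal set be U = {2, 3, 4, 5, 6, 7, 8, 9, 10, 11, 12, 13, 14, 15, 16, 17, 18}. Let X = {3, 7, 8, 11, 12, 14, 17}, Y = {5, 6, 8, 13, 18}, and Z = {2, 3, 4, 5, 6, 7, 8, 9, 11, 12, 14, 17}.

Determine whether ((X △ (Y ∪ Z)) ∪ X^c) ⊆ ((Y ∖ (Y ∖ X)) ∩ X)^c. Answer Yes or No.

Yes

Y ∪ Z = {2, 3, 4, 5, 6, 7, 8, 9, 11, 12, 13, 14, 17, 18}
X △ (Y ∪ Z) = {2, 4, 5, 6, 9, 13, 18}
X^c = {2, 4, 5, 6, 9, 10, 13, 15, 16, 18}
(X △ (Y ∪ Z)) ∪ X^c = {2, 4, 5, 6, 9, 10, 13, 15, 16, 18}
Y ∖ X = {5, 6, 13, 18}
Y ∖ (Y ∖ X) = {8}
(Y ∖ (Y ∖ X)) ∩ X = {8}
((Y ∖ (Y ∖ X)) ∩ X)^c = {2, 3, 4, 5, 6, 7, 9, 10, 11, 12, 13, 14, 15, 16, 17, 18}
Every element of {2, 4, 5, 6, 9, 10, 13, 15, 16, 18} is in {2, 3, 4, 5, 6, 7, 9, 10, 11, 12, 13, 14, 15, 16, 17, 18}, so (X △ (Y ∪ Z)) ∪ X^c ⊆ ((Y ∖ (Y ∖ X)) ∩ X)^c.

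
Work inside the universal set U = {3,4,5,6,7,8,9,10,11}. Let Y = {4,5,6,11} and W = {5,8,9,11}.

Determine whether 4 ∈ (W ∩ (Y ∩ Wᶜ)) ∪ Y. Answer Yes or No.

4 ∉ W, so 4 ∈ Wᶜ
4 ∈ Y and 4 ∈ Wᶜ, so 4 ∈ Y ∩ Wᶜ
4 ∉ W and 4 ∈ (Y ∩ Wᶜ), so 4 ∉ W ∩ (Y ∩ Wᶜ)
4 ∉ (W ∩ (Y ∩ Wᶜ)) and 4 ∈ Y, so 4 ∈ (W ∩ (Y ∩ Wᶜ)) ∪ Y

Yes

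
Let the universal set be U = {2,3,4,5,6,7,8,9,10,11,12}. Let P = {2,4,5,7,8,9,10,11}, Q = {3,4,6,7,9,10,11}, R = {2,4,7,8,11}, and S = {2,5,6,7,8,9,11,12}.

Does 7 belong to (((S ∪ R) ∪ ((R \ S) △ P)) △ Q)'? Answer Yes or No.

7 ∈ S and 7 ∈ R, so 7 ∈ S ∪ R
7 ∈ R and 7 ∈ S, so 7 ∉ R \ S
7 ∉ (R \ S) and 7 ∈ P, so 7 ∈ (R \ S) △ P
7 ∈ (S ∪ R) and 7 ∈ ((R \ S) △ P), so 7 ∈ (S ∪ R) ∪ ((R \ S) △ P)
7 ∈ ((S ∪ R) ∪ ((R \ S) △ P)) and 7 ∈ Q, so 7 ∉ ((S ∪ R) ∪ ((R \ S) △ P)) △ Q
7 ∈ (((S ∪ R) ∪ ((R \ S) △ P)) △ Q)' since 7 ∉ (((S ∪ R) ∪ ((R \ S) △ P)) △ Q)

Yes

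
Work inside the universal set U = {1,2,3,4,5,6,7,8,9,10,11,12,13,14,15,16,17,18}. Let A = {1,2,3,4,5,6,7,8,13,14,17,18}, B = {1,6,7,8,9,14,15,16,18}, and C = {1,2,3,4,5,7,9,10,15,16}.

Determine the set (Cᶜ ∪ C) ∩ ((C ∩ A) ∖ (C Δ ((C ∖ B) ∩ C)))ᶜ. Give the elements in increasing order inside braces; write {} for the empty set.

Cᶜ = {6,8,11,12,13,14,17,18}
Cᶜ ∪ C = {1,2,3,4,5,6,7,8,9,10,11,12,13,14,15,16,17,18}
C ∩ A = {1,2,3,4,5,7}
C ∖ B = {2,3,4,5,10}
(C ∖ B) ∩ C = {2,3,4,5,10}
C Δ ((C ∖ B) ∩ C) = {1,7,9,15,16}
(C ∩ A) ∖ (C Δ ((C ∖ B) ∩ C)) = {2,3,4,5}
((C ∩ A) ∖ (C Δ ((C ∖ B) ∩ C)))ᶜ = {1,6,7,8,9,10,11,12,13,14,15,16,17,18}
(Cᶜ ∪ C) ∩ ((C ∩ A) ∖ (C Δ ((C ∖ B) ∩ C)))ᶜ = {1,6,7,8,9,10,11,12,13,14,15,16,17,18}

{1,6,7,8,9,10,11,12,13,14,15,16,17,18}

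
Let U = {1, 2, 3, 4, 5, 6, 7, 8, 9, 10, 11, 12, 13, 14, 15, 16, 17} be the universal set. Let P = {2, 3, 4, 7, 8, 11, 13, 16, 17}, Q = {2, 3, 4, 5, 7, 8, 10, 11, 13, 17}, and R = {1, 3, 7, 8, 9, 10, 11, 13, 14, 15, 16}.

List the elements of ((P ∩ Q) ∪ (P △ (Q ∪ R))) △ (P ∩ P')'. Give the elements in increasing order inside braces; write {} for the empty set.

{6, 12, 16}

P ∩ Q = {2, 3, 4, 7, 8, 11, 13, 17}
Q ∪ R = {1, 2, 3, 4, 5, 7, 8, 9, 10, 11, 13, 14, 15, 16, 17}
P △ (Q ∪ R) = {1, 5, 9, 10, 14, 15}
(P ∩ Q) ∪ (P △ (Q ∪ R)) = {1, 2, 3, 4, 5, 7, 8, 9, 10, 11, 13, 14, 15, 17}
P' = {1, 5, 6, 9, 10, 12, 14, 15}
P ∩ P' = {}
(P ∩ P')' = {1, 2, 3, 4, 5, 6, 7, 8, 9, 10, 11, 12, 13, 14, 15, 16, 17}
((P ∩ Q) ∪ (P △ (Q ∪ R))) △ (P ∩ P')' = {6, 12, 16}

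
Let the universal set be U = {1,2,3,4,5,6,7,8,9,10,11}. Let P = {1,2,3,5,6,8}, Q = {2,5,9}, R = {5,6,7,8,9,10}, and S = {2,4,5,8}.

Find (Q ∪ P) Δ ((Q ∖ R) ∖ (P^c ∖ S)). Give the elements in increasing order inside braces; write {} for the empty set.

{1,3,5,6,8,9}

Q ∪ P = {1,2,3,5,6,8,9}
Q ∖ R = {2}
P^c = {4,7,9,10,11}
P^c ∖ S = {7,9,10,11}
(Q ∖ R) ∖ (P^c ∖ S) = {2}
(Q ∪ P) Δ ((Q ∖ R) ∖ (P^c ∖ S)) = {1,3,5,6,8,9}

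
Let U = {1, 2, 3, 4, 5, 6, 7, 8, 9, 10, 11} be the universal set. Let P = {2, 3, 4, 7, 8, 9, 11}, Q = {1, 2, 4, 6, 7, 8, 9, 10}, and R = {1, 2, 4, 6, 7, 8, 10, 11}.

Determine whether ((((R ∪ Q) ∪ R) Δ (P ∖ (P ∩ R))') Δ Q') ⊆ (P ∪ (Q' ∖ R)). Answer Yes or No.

R ∪ Q = {1, 2, 4, 6, 7, 8, 9, 10, 11}
(R ∪ Q) ∪ R = {1, 2, 4, 6, 7, 8, 9, 10, 11}
P ∩ R = {2, 4, 7, 8, 11}
P ∖ (P ∩ R) = {3, 9}
(P ∖ (P ∩ R))' = {1, 2, 4, 5, 6, 7, 8, 10, 11}
((R ∪ Q) ∪ R) Δ (P ∖ (P ∩ R))' = {5, 9}
Q' = {3, 5, 11}
(((R ∪ Q) ∪ R) Δ (P ∖ (P ∩ R))') Δ Q' = {3, 9, 11}
Q' ∖ R = {3, 5}
P ∪ (Q' ∖ R) = {2, 3, 4, 5, 7, 8, 9, 11}
Every element of {3, 9, 11} is in {2, 3, 4, 5, 7, 8, 9, 11}, so (((R ∪ Q) ∪ R) Δ (P ∖ (P ∩ R))') Δ Q' ⊆ P ∪ (Q' ∖ R).

Yes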